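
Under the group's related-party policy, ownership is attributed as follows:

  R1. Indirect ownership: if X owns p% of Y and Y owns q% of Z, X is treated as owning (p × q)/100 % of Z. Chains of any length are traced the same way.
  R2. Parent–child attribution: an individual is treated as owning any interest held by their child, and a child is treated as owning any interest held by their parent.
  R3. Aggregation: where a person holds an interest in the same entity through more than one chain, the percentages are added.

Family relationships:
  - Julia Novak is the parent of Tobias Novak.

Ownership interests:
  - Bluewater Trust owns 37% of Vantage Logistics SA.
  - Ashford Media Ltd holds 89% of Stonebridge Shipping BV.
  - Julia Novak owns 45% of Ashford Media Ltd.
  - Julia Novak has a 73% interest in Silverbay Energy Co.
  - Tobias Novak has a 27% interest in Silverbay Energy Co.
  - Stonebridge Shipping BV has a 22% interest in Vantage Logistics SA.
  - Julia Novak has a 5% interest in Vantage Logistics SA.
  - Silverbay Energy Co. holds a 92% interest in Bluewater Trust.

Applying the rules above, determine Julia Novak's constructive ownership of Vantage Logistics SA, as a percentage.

By parent–child attribution (R2), Julia Novak is treated as also owning Tobias Novak's interest in Silverbay Energy Co, giving 73% + 27% = 100%.
Chain via Silverbay Energy Co. → Bluewater Trust (R1): 100% × 92% × 37% = 34.04% of Vantage Logistics SA.
Chain via Ashford Media Ltd → Stonebridge Shipping BV (R1): 45% × 89% × 22% = 8.811% of Vantage Logistics SA.
Direct interest in Vantage Logistics SA: 5%.
Aggregating (R3): 34.04% + 8.811% + 5% = 47.851%.

47.851%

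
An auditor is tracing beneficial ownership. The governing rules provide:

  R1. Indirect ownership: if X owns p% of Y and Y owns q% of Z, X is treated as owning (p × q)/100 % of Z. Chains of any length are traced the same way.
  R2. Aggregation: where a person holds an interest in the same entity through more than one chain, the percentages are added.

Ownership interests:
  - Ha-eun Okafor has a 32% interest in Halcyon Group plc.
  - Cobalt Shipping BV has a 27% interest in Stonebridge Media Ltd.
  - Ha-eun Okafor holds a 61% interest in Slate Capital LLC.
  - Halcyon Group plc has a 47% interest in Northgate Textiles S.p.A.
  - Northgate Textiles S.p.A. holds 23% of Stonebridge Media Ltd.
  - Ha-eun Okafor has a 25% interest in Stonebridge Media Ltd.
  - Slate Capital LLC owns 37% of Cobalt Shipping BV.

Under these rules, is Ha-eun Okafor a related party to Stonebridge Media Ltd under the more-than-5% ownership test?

Chain via Slate Capital LLC → Cobalt Shipping BV (R1): 61% × 37% × 27% = 6.0939% of Stonebridge Media Ltd.
Chain via Halcyon Group plc → Northgate Textiles S.p.A. (R1): 32% × 47% × 23% = 3.4592% of Stonebridge Media Ltd.
Direct interest in Stonebridge Media Ltd: 25%.
Aggregating (R2): 6.0939% + 3.4592% + 25% = 34.5531%.
34.5531% exceeds the 5% threshold, so Ha-eun is a related party to Stonebridge Media Ltd.

Yes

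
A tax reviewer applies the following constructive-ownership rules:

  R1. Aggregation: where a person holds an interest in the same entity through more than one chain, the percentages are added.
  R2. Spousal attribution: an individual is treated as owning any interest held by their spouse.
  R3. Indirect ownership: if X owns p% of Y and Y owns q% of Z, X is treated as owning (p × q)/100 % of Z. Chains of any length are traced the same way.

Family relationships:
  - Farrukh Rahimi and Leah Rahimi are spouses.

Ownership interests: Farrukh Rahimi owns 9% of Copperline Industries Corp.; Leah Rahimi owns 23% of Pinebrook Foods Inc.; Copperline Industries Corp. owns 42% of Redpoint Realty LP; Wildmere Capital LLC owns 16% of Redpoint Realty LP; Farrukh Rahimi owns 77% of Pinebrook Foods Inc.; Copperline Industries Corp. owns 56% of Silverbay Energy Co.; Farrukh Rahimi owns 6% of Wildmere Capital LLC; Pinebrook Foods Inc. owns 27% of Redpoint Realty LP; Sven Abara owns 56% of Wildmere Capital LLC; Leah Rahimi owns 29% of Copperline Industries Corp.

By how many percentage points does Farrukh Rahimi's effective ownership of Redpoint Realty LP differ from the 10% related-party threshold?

33.92

By spousal attribution (R2), Farrukh Rahimi is treated as also owning Leah Rahimi's interest in Pinebrook Foods Inc, giving 77% + 23% = 100%.
By spousal attribution (R2), Farrukh Rahimi is treated as also owning Leah Rahimi's interest in Copperline Industries Corp, giving 9% + 29% = 38%.
Chain via Pinebrook Foods Inc. (R3): 100% × 27% = 27% of Redpoint Realty LP.
Chain via Wildmere Capital LLC (R3): 6% × 16% = 0.96% of Redpoint Realty LP.
Chain via Copperline Industries Corp. (R3): 38% × 42% = 15.96% of Redpoint Realty LP.
Aggregating (R1): 27% + 0.96% + 15.96% = 43.92%.
43.92% exceeds the 10% threshold by 33.92 percentage points.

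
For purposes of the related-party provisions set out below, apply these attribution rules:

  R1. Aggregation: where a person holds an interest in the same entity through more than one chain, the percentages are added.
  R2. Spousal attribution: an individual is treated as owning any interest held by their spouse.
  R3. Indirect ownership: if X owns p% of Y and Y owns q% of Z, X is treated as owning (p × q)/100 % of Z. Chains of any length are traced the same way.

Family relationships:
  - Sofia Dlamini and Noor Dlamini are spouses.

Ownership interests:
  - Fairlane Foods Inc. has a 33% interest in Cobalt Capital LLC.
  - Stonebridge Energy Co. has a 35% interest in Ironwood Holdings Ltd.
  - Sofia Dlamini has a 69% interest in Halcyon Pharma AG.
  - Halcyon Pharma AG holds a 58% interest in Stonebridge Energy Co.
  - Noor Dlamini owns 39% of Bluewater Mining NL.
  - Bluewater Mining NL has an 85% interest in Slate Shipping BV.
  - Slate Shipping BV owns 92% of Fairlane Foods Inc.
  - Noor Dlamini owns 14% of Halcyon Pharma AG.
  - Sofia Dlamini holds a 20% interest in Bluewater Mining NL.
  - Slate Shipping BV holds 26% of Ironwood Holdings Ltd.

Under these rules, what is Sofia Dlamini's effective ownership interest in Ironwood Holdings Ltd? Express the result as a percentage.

By spousal attribution (R2), Sofia Dlamini is treated as also owning Noor Dlamini's interest in Halcyon Pharma AG, giving 69% + 14% = 83%.
By spousal attribution (R2), Sofia Dlamini is treated as also owning Noor Dlamini's interest in Bluewater Mining NL, giving 20% + 39% = 59%.
Chain via Halcyon Pharma AG → Stonebridge Energy Co. (R3): 83% × 58% × 35% = 16.849% of Ironwood Holdings Ltd.
Chain via Bluewater Mining NL → Slate Shipping BV (R3): 59% × 85% × 26% = 13.039% of Ironwood Holdings Ltd.
Aggregating (R1): 16.849% + 13.039% = 29.888%.

29.888%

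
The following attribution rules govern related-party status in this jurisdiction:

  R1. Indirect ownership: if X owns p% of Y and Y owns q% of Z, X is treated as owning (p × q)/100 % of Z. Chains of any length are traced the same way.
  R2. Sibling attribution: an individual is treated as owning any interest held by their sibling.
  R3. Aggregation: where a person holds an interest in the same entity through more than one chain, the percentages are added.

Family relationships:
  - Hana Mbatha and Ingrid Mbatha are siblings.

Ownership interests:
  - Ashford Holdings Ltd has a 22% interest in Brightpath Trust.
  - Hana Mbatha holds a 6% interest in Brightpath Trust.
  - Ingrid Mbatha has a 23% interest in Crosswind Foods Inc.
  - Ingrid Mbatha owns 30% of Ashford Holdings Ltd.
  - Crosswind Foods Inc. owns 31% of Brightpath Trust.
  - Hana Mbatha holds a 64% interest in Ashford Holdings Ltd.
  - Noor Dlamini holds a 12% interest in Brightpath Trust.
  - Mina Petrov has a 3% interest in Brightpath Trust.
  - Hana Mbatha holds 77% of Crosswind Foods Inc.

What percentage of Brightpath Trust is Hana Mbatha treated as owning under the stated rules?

By sibling attribution (R2), Hana Mbatha is treated as also owning Ingrid Mbatha's interest in Crosswind Foods Inc, giving 77% + 23% = 100%.
By sibling attribution (R2), Hana Mbatha is treated as also owning Ingrid Mbatha's interest in Ashford Holdings Ltd, giving 64% + 30% = 94%.
Chain via Crosswind Foods Inc. (R1): 100% × 31% = 31% of Brightpath Trust.
Chain via Ashford Holdings Ltd (R1): 94% × 22% = 20.68% of Brightpath Trust.
Direct interest in Brightpath Trust: 6%.
Aggregating (R3): 31% + 20.68% + 6% = 57.68%.

57.68%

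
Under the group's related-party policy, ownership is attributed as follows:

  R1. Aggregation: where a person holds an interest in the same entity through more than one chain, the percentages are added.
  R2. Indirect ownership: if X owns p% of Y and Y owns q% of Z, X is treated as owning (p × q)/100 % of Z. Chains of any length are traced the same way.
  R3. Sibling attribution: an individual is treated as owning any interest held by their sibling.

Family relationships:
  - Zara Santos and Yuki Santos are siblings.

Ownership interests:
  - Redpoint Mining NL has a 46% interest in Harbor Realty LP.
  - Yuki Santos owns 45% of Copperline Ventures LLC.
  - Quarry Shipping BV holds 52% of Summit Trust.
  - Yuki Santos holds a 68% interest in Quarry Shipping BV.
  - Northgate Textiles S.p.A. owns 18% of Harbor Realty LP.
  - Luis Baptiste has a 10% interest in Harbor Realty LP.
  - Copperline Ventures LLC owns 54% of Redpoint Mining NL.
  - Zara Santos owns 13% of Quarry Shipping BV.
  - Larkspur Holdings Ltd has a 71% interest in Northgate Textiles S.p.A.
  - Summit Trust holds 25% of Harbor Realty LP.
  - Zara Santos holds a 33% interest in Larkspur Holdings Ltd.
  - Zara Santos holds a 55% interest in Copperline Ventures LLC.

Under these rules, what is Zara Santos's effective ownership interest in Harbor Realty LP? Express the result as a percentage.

By sibling attribution (R3), Zara Santos is treated as also owning Yuki Santos's interest in Copperline Ventures LLC, giving 55% + 45% = 100%.
By sibling attribution (R3), Zara Santos is treated as also owning Yuki Santos's interest in Quarry Shipping BV, giving 13% + 68% = 81%.
Chain via Copperline Ventures LLC → Redpoint Mining NL (R2): 100% × 54% × 46% = 24.84% of Harbor Realty LP.
Chain via Larkspur Holdings Ltd → Northgate Textiles S.p.A. (R2): 33% × 71% × 18% = 4.2174% of Harbor Realty LP.
Chain via Quarry Shipping BV → Summit Trust (R2): 81% × 52% × 25% = 10.53% of Harbor Realty LP.
Aggregating (R1): 24.84% + 4.2174% + 10.53% = 39.5874%.

39.5874%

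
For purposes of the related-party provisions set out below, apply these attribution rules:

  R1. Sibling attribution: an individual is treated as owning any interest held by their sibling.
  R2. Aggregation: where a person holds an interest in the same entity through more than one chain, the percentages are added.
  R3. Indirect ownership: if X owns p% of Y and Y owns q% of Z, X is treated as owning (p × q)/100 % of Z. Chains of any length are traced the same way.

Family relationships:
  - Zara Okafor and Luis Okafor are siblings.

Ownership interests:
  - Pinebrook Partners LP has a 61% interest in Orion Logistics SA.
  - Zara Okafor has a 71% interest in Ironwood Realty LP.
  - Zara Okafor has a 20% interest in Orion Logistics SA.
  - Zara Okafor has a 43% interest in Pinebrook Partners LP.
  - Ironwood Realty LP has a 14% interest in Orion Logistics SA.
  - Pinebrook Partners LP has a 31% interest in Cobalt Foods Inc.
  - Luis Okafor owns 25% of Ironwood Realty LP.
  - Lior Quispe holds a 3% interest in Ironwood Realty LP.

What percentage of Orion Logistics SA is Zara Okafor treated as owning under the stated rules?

By sibling attribution (R1), Zara Okafor is treated as also owning Luis Okafor's interest in Ironwood Realty LP, giving 71% + 25% = 96%.
Chain via Ironwood Realty LP (R3): 96% × 14% = 13.44% of Orion Logistics SA.
Chain via Pinebrook Partners LP (R3): 43% × 61% = 26.23% of Orion Logistics SA.
Direct interest in Orion Logistics SA: 20%.
Aggregating (R2): 13.44% + 26.23% + 20% = 59.67%.

59.67%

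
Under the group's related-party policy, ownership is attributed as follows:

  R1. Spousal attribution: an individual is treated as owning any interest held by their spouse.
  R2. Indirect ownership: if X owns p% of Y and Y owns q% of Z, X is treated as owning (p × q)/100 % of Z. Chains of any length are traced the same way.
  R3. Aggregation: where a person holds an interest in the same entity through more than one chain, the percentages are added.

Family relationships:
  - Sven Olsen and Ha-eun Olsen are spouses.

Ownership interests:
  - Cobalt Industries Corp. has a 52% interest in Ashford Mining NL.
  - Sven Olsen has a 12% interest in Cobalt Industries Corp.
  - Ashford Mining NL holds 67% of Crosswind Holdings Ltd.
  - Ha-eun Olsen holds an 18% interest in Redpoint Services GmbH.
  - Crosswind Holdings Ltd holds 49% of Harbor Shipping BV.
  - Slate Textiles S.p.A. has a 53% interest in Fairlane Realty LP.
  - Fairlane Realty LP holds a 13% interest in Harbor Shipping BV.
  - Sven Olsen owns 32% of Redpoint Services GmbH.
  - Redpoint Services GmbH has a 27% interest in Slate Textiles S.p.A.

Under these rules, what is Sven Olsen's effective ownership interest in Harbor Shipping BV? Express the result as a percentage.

2.978742%

By spousal attribution (R1), Sven Olsen is treated as also owning Ha-eun Olsen's interest in Redpoint Services GmbH, giving 32% + 18% = 50%.
Chain via Redpoint Services GmbH → Slate Textiles S.p.A. → Fairlane Realty LP (R2): 50% × 27% × 53% × 13% = 0.93015% of Harbor Shipping BV.
Chain via Cobalt Industries Corp. → Ashford Mining NL → Crosswind Holdings Ltd (R2): 12% × 52% × 67% × 49% = 2.048592% of Harbor Shipping BV.
Aggregating (R3): 0.93015% + 2.048592% = 2.978742%.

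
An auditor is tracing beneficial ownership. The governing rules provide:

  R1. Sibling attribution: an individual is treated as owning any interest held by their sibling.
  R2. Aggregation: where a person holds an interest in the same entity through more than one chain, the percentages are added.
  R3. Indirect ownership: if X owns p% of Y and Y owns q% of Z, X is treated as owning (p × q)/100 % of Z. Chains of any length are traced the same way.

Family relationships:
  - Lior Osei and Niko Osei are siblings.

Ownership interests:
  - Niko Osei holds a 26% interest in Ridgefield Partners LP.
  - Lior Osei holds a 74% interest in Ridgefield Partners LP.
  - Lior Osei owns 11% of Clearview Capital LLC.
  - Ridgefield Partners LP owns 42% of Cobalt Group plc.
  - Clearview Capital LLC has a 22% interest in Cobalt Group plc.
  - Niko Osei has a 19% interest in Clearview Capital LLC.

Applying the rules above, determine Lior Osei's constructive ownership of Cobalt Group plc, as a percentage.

By sibling attribution (R1), Lior Osei is treated as also owning Niko Osei's interest in Clearview Capital LLC, giving 11% + 19% = 30%.
By sibling attribution (R1), Lior Osei is treated as also owning Niko Osei's interest in Ridgefield Partners LP, giving 74% + 26% = 100%.
Chain via Clearview Capital LLC (R3): 30% × 22% = 6.6% of Cobalt Group plc.
Chain via Ridgefield Partners LP (R3): 100% × 42% = 42% of Cobalt Group plc.
Aggregating (R2): 6.6% + 42% = 48.6%.

48.6%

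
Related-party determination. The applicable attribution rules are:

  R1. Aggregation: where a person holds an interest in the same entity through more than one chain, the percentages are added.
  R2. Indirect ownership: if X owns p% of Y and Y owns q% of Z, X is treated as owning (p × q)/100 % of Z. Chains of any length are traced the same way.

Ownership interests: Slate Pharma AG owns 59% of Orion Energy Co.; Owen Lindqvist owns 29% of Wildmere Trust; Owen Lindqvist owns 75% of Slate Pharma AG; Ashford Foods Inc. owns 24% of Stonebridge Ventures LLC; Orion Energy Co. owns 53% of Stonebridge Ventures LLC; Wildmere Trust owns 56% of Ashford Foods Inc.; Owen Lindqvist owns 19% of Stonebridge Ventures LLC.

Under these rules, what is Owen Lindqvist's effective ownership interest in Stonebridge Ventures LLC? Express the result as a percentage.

46.3501%

Chain via Slate Pharma AG → Orion Energy Co. (R2): 75% × 59% × 53% = 23.4525% of Stonebridge Ventures LLC.
Chain via Wildmere Trust → Ashford Foods Inc. (R2): 29% × 56% × 24% = 3.8976% of Stonebridge Ventures LLC.
Direct interest in Stonebridge Ventures LLC: 19%.
Aggregating (R1): 23.4525% + 3.8976% + 19% = 46.3501%.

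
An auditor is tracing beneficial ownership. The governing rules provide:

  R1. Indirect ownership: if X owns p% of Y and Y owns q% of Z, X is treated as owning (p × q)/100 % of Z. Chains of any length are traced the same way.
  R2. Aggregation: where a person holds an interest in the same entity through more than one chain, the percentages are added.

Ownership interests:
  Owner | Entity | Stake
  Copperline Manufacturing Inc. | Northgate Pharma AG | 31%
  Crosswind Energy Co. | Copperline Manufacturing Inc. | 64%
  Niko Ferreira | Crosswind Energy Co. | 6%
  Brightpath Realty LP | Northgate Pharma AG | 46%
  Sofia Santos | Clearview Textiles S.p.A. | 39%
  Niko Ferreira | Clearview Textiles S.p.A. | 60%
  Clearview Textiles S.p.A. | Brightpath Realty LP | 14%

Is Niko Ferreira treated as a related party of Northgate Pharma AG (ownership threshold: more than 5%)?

Yes

Chain via Crosswind Energy Co. → Copperline Manufacturing Inc. (R1): 6% × 64% × 31% = 1.1904% of Northgate Pharma AG.
Chain via Clearview Textiles S.p.A. → Brightpath Realty LP (R1): 60% × 14% × 46% = 3.864% of Northgate Pharma AG.
Aggregating (R2): 1.1904% + 3.864% = 5.0544%.
5.0544% exceeds the 5% threshold, so Niko is a related party to Northgate Pharma AG.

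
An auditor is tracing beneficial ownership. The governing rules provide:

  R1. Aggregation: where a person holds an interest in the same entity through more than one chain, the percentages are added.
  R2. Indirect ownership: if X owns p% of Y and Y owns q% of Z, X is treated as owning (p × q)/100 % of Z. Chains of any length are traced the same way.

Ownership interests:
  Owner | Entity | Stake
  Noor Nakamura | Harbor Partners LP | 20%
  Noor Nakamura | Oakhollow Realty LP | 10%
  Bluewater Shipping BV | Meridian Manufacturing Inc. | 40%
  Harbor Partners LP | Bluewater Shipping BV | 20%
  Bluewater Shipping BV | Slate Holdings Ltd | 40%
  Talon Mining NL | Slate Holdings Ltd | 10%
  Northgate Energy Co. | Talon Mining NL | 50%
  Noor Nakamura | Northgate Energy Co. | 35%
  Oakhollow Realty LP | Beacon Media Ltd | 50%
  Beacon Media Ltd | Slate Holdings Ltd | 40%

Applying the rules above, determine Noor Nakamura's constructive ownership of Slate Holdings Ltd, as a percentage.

Chain via Harbor Partners LP → Bluewater Shipping BV (R2): 20% × 20% × 40% = 1.6% of Slate Holdings Ltd.
Chain via Oakhollow Realty LP → Beacon Media Ltd (R2): 10% × 50% × 40% = 2% of Slate Holdings Ltd.
Chain via Northgate Energy Co. → Talon Mining NL (R2): 35% × 50% × 10% = 1.75% of Slate Holdings Ltd.
Aggregating (R1): 1.6% + 2% + 1.75% = 5.35%.

5.35%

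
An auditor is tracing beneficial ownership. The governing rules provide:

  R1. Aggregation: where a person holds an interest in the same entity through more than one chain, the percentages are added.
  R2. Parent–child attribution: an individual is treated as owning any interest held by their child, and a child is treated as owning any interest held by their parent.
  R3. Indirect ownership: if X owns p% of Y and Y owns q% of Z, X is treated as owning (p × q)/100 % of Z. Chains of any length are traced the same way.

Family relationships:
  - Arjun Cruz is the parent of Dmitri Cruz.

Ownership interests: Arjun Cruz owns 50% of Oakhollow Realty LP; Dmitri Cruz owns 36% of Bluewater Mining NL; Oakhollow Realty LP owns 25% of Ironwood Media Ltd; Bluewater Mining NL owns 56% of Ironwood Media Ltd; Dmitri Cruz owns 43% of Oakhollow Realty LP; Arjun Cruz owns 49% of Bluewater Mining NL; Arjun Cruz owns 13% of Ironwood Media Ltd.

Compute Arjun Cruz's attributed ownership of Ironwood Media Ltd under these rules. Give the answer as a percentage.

83.85%

By parent–child attribution (R2), Arjun Cruz is treated as also owning Dmitri Cruz's interest in Oakhollow Realty LP, giving 50% + 43% = 93%.
By parent–child attribution (R2), Arjun Cruz is treated as also owning Dmitri Cruz's interest in Bluewater Mining NL, giving 49% + 36% = 85%.
Chain via Oakhollow Realty LP (R3): 93% × 25% = 23.25% of Ironwood Media Ltd.
Chain via Bluewater Mining NL (R3): 85% × 56% = 47.6% of Ironwood Media Ltd.
Direct interest in Ironwood Media Ltd: 13%.
Aggregating (R1): 23.25% + 47.6% + 13% = 83.85%.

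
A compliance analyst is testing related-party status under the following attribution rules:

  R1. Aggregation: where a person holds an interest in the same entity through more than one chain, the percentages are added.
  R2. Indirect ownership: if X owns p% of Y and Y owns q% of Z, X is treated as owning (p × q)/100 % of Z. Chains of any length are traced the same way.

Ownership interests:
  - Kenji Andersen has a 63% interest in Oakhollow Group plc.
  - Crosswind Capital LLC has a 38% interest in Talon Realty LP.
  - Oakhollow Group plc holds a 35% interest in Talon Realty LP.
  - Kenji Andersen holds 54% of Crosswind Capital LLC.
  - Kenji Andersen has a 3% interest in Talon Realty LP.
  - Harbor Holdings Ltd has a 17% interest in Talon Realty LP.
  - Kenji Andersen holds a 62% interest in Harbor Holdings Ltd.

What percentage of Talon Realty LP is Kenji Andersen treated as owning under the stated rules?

Chain via Crosswind Capital LLC (R2): 54% × 38% = 20.52% of Talon Realty LP.
Chain via Harbor Holdings Ltd (R2): 62% × 17% = 10.54% of Talon Realty LP.
Chain via Oakhollow Group plc (R2): 63% × 35% = 22.05% of Talon Realty LP.
Direct interest in Talon Realty LP: 3%.
Aggregating (R1): 20.52% + 10.54% + 22.05% + 3% = 56.11%.

56.11%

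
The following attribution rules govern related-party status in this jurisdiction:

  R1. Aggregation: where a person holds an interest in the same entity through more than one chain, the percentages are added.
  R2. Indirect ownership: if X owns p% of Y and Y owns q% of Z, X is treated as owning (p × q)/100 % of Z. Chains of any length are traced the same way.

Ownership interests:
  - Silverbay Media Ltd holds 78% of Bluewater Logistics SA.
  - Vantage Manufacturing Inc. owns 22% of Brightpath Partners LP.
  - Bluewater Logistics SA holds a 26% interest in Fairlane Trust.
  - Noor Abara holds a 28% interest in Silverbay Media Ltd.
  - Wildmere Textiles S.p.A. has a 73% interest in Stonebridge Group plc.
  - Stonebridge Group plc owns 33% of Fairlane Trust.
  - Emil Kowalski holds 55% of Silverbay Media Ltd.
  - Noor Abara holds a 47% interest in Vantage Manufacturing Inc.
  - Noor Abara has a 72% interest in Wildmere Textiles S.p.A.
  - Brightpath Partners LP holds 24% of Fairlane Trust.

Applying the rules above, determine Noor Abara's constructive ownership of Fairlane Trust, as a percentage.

25.5048%

Chain via Wildmere Textiles S.p.A. → Stonebridge Group plc (R2): 72% × 73% × 33% = 17.3448% of Fairlane Trust.
Chain via Silverbay Media Ltd → Bluewater Logistics SA (R2): 28% × 78% × 26% = 5.6784% of Fairlane Trust.
Chain via Vantage Manufacturing Inc. → Brightpath Partners LP (R2): 47% × 22% × 24% = 2.4816% of Fairlane Trust.
Aggregating (R1): 17.3448% + 5.6784% + 2.4816% = 25.5048%.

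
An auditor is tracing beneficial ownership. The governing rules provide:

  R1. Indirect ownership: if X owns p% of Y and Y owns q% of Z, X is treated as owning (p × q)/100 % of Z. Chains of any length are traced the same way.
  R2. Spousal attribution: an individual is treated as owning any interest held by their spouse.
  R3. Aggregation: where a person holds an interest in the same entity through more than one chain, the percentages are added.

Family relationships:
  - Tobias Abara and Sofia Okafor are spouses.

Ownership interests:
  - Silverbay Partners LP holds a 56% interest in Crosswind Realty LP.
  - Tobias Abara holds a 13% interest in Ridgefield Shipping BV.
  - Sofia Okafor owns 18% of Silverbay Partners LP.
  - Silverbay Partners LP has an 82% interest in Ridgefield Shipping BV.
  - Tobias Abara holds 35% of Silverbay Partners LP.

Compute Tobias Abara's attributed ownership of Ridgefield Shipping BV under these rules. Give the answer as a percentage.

56.46%

By spousal attribution (R2), Tobias Abara is treated as also owning Sofia Okafor's interest in Silverbay Partners LP, giving 35% + 18% = 53%.
Chain via Silverbay Partners LP (R1): 53% × 82% = 43.46% of Ridgefield Shipping BV.
Direct interest in Ridgefield Shipping BV: 13%.
Aggregating (R3): 43.46% + 13% = 56.46%.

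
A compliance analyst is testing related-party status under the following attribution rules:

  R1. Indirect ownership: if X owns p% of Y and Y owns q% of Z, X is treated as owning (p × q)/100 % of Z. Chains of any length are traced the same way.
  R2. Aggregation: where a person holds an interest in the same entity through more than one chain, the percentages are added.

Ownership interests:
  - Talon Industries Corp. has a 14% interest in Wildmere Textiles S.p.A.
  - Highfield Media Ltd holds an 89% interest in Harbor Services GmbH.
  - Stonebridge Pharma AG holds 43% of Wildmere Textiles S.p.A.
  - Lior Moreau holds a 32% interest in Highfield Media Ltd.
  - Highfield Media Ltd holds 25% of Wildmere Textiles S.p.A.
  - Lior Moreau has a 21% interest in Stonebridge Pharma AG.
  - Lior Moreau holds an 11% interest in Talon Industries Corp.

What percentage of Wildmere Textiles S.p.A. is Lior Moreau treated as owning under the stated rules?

Chain via Talon Industries Corp. (R1): 11% × 14% = 1.54% of Wildmere Textiles S.p.A.
Chain via Highfield Media Ltd (R1): 32% × 25% = 8% of Wildmere Textiles S.p.A.
Chain via Stonebridge Pharma AG (R1): 21% × 43% = 9.03% of Wildmere Textiles S.p.A.
Aggregating (R2): 1.54% + 8% + 9.03% = 18.57%.

18.57%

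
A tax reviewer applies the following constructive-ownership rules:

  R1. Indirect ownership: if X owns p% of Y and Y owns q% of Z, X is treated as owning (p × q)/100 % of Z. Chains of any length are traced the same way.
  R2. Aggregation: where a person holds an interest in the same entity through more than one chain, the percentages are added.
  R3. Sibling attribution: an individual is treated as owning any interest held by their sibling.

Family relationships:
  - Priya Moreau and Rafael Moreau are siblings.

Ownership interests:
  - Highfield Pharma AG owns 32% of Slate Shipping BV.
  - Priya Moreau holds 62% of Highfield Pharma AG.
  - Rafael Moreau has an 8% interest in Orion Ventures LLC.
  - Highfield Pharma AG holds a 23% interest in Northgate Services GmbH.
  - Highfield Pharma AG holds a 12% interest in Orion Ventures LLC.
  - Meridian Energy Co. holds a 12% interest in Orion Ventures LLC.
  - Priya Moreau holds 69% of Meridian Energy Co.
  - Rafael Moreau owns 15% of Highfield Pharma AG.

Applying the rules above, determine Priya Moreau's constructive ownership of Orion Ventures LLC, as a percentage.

By sibling attribution (R3), Priya Moreau is treated as also owning Rafael Moreau's interest in Highfield Pharma AG, giving 62% + 15% = 77%.
By sibling attribution (R3), Priya Moreau is treated as owning Rafael Moreau's 8% interest in Orion Ventures LLC.
Chain via Meridian Energy Co. (R1): 69% × 12% = 8.28% of Orion Ventures LLC.
Chain via Highfield Pharma AG (R1): 77% × 12% = 9.24% of Orion Ventures LLC.
Direct interest in Orion Ventures LLC: 8%.
Aggregating (R2): 8.28% + 9.24% + 8% = 25.52%.

25.52%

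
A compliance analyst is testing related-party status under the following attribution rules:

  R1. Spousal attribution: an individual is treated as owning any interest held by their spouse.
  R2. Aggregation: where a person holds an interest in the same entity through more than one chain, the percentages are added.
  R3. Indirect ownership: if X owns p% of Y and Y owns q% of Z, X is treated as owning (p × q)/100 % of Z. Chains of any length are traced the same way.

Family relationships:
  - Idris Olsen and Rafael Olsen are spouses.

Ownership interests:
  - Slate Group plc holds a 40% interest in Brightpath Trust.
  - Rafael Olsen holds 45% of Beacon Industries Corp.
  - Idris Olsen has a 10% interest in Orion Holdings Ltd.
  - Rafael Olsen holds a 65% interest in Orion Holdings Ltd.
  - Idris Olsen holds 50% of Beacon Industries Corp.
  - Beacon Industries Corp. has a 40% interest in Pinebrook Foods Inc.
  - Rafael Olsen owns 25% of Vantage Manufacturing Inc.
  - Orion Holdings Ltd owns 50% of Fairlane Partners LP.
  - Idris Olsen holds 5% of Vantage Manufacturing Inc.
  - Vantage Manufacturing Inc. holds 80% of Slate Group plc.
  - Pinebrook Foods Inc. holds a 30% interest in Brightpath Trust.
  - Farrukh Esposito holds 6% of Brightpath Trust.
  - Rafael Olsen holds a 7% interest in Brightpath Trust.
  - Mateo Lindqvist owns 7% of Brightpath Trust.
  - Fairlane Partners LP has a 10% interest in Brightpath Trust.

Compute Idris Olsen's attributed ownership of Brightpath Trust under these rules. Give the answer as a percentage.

By spousal attribution (R1), Idris Olsen is treated as also owning Rafael Olsen's interest in Beacon Industries Corp, giving 50% + 45% = 95%.
By spousal attribution (R1), Idris Olsen is treated as also owning Rafael Olsen's interest in Orion Holdings Ltd, giving 10% + 65% = 75%.
By spousal attribution (R1), Idris Olsen is treated as also owning Rafael Olsen's interest in Vantage Manufacturing Inc, giving 5% + 25% = 30%.
By spousal attribution (R1), Idris Olsen is treated as owning Rafael Olsen's 7% interest in Brightpath Trust.
Chain via Beacon Industries Corp. → Pinebrook Foods Inc. (R3): 95% × 40% × 30% = 11.4% of Brightpath Trust.
Chain via Orion Holdings Ltd → Fairlane Partners LP (R3): 75% × 50% × 10% = 3.75% of Brightpath Trust.
Chain via Vantage Manufacturing Inc. → Slate Group plc (R3): 30% × 80% × 40% = 9.6% of Brightpath Trust.
Direct interest in Brightpath Trust: 7%.
Aggregating (R2): 11.4% + 3.75% + 9.6% + 7% = 31.75%.

31.75%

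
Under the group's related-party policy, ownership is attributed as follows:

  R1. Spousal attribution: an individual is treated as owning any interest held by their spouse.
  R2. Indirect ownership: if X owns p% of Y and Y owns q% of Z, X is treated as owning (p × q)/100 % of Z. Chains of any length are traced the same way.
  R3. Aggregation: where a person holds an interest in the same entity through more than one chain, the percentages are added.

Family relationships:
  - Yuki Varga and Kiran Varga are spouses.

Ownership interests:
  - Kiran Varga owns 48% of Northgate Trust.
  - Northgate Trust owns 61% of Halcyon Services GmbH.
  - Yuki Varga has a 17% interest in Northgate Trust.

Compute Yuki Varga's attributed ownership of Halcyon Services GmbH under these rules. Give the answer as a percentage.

By spousal attribution (R1), Yuki Varga is treated as also owning Kiran Varga's interest in Northgate Trust, giving 17% + 48% = 65%.
Chain via Northgate Trust (R2): 65% × 61% = 39.65% of Halcyon Services GmbH.

39.65%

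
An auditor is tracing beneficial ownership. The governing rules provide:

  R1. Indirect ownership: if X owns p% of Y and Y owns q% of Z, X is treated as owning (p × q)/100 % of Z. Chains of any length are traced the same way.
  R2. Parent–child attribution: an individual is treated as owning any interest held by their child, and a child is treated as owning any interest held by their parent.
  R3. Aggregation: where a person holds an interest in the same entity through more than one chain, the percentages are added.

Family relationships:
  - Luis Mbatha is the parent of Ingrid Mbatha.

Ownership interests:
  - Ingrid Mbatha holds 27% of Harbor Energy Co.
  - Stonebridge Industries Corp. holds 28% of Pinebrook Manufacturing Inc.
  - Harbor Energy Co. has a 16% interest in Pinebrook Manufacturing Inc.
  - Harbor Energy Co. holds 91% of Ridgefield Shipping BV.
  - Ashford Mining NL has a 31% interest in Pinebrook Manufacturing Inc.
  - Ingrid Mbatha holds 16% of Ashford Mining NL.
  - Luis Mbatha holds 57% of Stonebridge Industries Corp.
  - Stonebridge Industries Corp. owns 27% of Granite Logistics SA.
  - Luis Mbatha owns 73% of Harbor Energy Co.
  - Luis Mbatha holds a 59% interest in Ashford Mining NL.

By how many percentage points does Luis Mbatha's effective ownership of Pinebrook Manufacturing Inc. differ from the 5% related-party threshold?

By parent–child attribution (R2), Luis Mbatha is treated as also owning Ingrid Mbatha's interest in Ashford Mining NL, giving 59% + 16% = 75%.
By parent–child attribution (R2), Luis Mbatha is treated as also owning Ingrid Mbatha's interest in Harbor Energy Co, giving 73% + 27% = 100%.
Chain via Ashford Mining NL (R1): 75% × 31% = 23.25% of Pinebrook Manufacturing Inc.
Chain via Harbor Energy Co. (R1): 100% × 16% = 16% of Pinebrook Manufacturing Inc.
Chain via Stonebridge Industries Corp. (R1): 57% × 28% = 15.96% of Pinebrook Manufacturing Inc.
Aggregating (R3): 23.25% + 16% + 15.96% = 55.21%.
55.21% exceeds the 5% threshold by 50.21 percentage points.

50.21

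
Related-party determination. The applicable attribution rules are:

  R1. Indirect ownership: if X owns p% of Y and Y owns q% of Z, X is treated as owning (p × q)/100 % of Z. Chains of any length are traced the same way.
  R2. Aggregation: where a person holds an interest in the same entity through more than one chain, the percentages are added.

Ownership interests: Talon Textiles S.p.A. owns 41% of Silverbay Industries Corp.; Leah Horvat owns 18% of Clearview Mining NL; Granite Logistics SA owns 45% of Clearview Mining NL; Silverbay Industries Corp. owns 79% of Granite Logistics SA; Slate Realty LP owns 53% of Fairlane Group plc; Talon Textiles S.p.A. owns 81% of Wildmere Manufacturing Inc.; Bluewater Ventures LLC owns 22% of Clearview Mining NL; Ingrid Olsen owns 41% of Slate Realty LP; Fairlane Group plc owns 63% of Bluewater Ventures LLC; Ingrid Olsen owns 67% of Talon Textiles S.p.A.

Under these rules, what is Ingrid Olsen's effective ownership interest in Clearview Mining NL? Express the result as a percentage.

Chain via Talon Textiles S.p.A. → Silverbay Industries Corp. → Granite Logistics SA (R1): 67% × 41% × 79% × 45% = 9.765585% of Clearview Mining NL.
Chain via Slate Realty LP → Fairlane Group plc → Bluewater Ventures LLC (R1): 41% × 53% × 63% × 22% = 3.011778% of Clearview Mining NL.
Aggregating (R2): 9.765585% + 3.011778% = 12.777363%.

12.777363%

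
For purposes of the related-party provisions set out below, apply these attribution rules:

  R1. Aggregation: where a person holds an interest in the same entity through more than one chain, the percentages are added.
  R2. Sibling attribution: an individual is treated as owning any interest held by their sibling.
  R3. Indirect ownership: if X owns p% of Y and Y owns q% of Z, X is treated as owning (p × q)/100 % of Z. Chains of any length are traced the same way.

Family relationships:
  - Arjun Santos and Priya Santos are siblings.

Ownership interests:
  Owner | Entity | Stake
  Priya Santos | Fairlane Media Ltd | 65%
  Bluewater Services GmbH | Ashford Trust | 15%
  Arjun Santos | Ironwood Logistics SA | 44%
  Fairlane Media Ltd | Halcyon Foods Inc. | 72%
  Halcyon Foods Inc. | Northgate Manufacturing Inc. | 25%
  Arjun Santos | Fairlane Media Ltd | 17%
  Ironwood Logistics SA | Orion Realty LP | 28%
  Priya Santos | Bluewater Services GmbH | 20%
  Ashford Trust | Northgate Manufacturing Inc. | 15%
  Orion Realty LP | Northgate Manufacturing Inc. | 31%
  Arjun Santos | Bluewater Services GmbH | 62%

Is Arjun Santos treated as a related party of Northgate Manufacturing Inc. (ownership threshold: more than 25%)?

By sibling attribution (R2), Arjun Santos is treated as also owning Priya Santos's interest in Bluewater Services GmbH, giving 62% + 20% = 82%.
By sibling attribution (R2), Arjun Santos is treated as also owning Priya Santos's interest in Fairlane Media Ltd, giving 17% + 65% = 82%.
Chain via Bluewater Services GmbH → Ashford Trust (R3): 82% × 15% × 15% = 1.845% of Northgate Manufacturing Inc.
Chain via Fairlane Media Ltd → Halcyon Foods Inc. (R3): 82% × 72% × 25% = 14.76% of Northgate Manufacturing Inc.
Chain via Ironwood Logistics SA → Orion Realty LP (R3): 44% × 28% × 31% = 3.8192% of Northgate Manufacturing Inc.
Aggregating (R1): 1.845% + 14.76% + 3.8192% = 20.4242%.
20.4242% does not exceed the 25% threshold, so Arjun is not a related party to Northgate Manufacturing Inc.

No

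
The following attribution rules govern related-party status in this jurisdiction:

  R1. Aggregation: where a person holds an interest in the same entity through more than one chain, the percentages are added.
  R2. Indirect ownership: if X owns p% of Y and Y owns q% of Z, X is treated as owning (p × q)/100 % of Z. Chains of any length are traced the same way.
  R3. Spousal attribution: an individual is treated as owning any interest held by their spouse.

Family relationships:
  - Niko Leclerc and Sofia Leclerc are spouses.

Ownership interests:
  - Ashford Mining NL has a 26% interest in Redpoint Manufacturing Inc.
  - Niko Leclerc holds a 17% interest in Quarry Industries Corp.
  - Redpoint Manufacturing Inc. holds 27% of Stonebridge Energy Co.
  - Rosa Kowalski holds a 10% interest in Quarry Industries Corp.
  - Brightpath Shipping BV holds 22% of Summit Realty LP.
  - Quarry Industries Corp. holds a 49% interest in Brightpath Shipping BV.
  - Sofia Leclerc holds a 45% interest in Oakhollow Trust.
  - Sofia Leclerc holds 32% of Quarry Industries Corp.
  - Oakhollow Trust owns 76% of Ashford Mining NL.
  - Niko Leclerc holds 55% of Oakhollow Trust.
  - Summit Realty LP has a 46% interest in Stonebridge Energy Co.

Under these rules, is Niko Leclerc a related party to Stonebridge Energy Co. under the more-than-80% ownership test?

By spousal attribution (R3), Niko Leclerc is treated as also owning Sofia Leclerc's interest in Oakhollow Trust, giving 55% + 45% = 100%.
By spousal attribution (R3), Niko Leclerc is treated as also owning Sofia Leclerc's interest in Quarry Industries Corp, giving 17% + 32% = 49%.
Chain via Oakhollow Trust → Ashford Mining NL → Redpoint Manufacturing Inc. (R2): 100% × 76% × 26% × 27% = 5.3352% of Stonebridge Energy Co.
Chain via Quarry Industries Corp. → Brightpath Shipping BV → Summit Realty LP (R2): 49% × 49% × 22% × 46% = 2.429812% of Stonebridge Energy Co.
Aggregating (R1): 5.3352% + 2.429812% = 7.765012%.
7.765012% does not exceed the 80% threshold, so Niko is not a related party to Stonebridge Energy Co.

No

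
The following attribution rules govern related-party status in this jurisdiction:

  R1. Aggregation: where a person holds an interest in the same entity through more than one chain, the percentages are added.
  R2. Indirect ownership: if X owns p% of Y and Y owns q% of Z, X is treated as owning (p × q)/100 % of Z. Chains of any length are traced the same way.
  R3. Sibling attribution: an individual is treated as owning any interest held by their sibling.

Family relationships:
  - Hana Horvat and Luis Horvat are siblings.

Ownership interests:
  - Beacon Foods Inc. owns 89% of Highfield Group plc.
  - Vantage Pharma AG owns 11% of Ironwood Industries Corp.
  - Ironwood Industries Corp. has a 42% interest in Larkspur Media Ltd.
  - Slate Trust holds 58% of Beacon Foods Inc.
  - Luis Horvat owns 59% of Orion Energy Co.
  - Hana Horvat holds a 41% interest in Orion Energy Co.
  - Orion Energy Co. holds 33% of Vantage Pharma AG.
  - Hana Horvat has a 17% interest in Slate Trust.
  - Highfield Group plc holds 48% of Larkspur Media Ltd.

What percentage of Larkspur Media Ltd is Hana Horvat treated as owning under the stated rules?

By sibling attribution (R3), Hana Horvat is treated as also owning Luis Horvat's interest in Orion Energy Co, giving 41% + 59% = 100%.
Chain via Orion Energy Co. → Vantage Pharma AG → Ironwood Industries Corp. (R2): 100% × 33% × 11% × 42% = 1.5246% of Larkspur Media Ltd.
Chain via Slate Trust → Beacon Foods Inc. → Highfield Group plc (R2): 17% × 58% × 89% × 48% = 4.212192% of Larkspur Media Ltd.
Aggregating (R1): 1.5246% + 4.212192% = 5.736792%.

5.736792%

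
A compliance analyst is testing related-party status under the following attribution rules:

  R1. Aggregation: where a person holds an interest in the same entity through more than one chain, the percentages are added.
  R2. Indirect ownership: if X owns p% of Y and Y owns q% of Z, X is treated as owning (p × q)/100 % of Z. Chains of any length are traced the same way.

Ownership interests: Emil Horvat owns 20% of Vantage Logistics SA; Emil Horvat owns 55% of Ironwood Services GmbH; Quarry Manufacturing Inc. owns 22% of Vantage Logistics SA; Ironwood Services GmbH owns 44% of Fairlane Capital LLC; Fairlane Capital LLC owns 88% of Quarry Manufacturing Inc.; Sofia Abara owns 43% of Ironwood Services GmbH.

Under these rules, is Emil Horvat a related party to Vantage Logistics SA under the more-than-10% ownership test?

Chain via Ironwood Services GmbH → Fairlane Capital LLC → Quarry Manufacturing Inc. (R2): 55% × 44% × 88% × 22% = 4.68512% of Vantage Logistics SA.
Direct interest in Vantage Logistics SA: 20%.
Aggregating (R1): 4.68512% + 20% = 24.68512%.
24.68512% exceeds the 10% threshold, so Emil is a related party to Vantage Logistics SA.

Yes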